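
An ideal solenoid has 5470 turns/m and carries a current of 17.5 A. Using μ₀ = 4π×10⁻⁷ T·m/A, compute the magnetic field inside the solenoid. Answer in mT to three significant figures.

B ≈ 120 mT

Inside a long solenoid, B = μ₀nI.
B = (4π×10⁻⁷)(5.470×10^3 m⁻¹)(17.5 A) = 0.1203 T.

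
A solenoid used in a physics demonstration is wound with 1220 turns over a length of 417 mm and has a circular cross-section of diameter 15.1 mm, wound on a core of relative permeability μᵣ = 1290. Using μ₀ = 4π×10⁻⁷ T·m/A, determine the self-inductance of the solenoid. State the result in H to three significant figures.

A = π(d/2)² = π(7.550×10^-3 m)² = 1.791×10^-4 m².
For a long solenoid, L = μ₀μᵣN²A/ℓ.
L = (4π×10⁻⁷)(1290)(1220)²(1.791×10^-4)/(0.417 m) = 1.036 H.

L ≈ 1.04 H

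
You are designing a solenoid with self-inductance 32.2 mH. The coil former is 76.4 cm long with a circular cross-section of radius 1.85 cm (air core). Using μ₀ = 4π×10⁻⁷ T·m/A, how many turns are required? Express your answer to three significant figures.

A = πr² = π(1.850×10^-2 m)² = 1.075×10^-3 m².
From L = μ₀N²A/ℓ, N = √(Lℓ / (μ₀A)).
N = √[(3.220×10^-2)(0.764) / ((4π×10⁻⁷)×1.075×10^-3)] = √(1.821×10^7) ≈ 4267.0.

N ≈ 4270 turns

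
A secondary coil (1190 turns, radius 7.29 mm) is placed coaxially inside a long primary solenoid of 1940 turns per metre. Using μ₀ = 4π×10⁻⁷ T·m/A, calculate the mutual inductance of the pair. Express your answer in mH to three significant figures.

The outer solenoid produces a uniform field B₁ = μ₀n₁I₁ across the inner coil,
so the flux linkage is N₂Φ = N₂B₁A₂ = μ₀n₁N₂A₂·I₁, giving M = μ₀n₁N₂A₂.
A₂ = πr² = π(7.290×10^-3 m)² = 1.670×10^-4 m².
M = (4π×10⁻⁷)(1940)(1190)(1.670×10^-4) = 4.844×10^-4 H.

M ≈ 0.484 mH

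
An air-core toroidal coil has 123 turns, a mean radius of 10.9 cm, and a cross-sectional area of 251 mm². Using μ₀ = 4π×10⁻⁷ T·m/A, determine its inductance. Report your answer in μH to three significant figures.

L ≈ 6.97 μH

For a thin toroid, L = μ₀N²A/(2πR).
L = (4π×10⁻⁷)(123)²(2.510×10^-4) / (2π×0.109 m) = 6.968×10^-6 H.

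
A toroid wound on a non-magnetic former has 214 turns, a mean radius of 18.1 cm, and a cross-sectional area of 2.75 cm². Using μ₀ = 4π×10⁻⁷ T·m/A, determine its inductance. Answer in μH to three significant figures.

For a thin toroid, L = μ₀N²A/(2πR).
L = (4π×10⁻⁷)(214)²(2.750×10^-4) / (2π×0.181 m) = 1.392×10^-5 H.

L ≈ 13.9 μH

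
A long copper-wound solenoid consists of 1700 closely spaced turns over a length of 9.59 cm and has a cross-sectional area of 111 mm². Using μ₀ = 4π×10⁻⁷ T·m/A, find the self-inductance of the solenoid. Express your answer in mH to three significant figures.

L ≈ 4.20 mH

A = 111 mm² = 1.110×10^-4 m².
For a long solenoid, L = μ₀N²A/ℓ.
L = (4π×10⁻⁷)(1700)²(1.110×10^-4)/(9.590×10^-2 m) = 4.204×10^-3 H.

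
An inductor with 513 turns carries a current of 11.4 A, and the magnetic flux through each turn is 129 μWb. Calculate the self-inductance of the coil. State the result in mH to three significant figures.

L ≈ 5.81 mH

Self-inductance is defined by L = NΦ_B/I (flux linkage over current).
L = (513)(1.290×10^-4 Wb)/(11.4 A) = 5.805×10^-3 H.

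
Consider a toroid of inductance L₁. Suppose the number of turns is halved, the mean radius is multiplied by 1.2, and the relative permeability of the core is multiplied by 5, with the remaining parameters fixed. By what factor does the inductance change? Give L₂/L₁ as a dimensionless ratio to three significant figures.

For a toroid, L ∝ μᵣN²A/R.
L₂/L₁ = (0.5)^2 × (1.2)^-1 × (5) = 1.04.

L₂/L₁ = 1.04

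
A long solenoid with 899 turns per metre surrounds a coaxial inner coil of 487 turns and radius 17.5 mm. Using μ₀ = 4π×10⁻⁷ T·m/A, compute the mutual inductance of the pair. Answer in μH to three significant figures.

The outer solenoid produces a uniform field B₁ = μ₀n₁I₁ across the inner coil,
so the flux linkage is N₂Φ = N₂B₁A₂ = μ₀n₁N₂A₂·I₁, giving M = μ₀n₁N₂A₂.
A₂ = πr² = π(1.750×10^-2 m)² = 9.621×10^-4 m².
M = (4π×10⁻⁷)(899)(487)(9.621×10^-4) = 5.293×10^-4 H.

M ≈ 529 μH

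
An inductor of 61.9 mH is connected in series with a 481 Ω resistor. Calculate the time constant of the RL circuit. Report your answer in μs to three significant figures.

τ ≈ 129 μs

τ = L/R = (6.190×10^-2 H)/(481 Ω) = 1.287×10^-4 s.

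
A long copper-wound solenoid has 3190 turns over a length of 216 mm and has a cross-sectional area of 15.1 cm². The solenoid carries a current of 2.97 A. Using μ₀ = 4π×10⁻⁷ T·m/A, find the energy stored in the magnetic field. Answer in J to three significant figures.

A = 15.1 cm² = 1.510×10^-3 m².
L = μ₀N²A/ℓ = (4π×10⁻⁷)(3190)²(1.510×10^-3)/(0.216) = 8.940×10^-2 H.
U = ½LI² = ½(8.940×10^-2)(2.97)² = 0.3943 J.

U ≈ 0.394 J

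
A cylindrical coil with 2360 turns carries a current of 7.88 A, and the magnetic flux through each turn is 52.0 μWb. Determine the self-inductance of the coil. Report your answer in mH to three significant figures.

L ≈ 15.6 mH

Self-inductance is defined by L = NΦ_B/I (flux linkage over current).
L = (2360)(5.200×10^-5 Wb)/(7.88 A) = 1.557×10^-2 H.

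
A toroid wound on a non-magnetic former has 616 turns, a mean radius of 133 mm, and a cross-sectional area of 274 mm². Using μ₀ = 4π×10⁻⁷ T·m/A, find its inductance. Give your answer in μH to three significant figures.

For a thin toroid, L = μ₀N²A/(2πR).
L = (4π×10⁻⁷)(616)²(2.740×10^-4) / (2π×0.133 m) = 1.563×10^-4 H.

L ≈ 156 μH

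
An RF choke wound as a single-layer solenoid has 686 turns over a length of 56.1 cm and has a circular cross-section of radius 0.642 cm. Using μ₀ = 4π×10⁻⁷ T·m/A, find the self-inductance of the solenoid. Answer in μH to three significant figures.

A = πr² = π(6.420×10^-3 m)² = 1.2949×10^-4 m².
For a long solenoid, L = μ₀N²A/ℓ.
L = (4π×10⁻⁷)(686)²(1.2949×10^-4)/(0.561 m) = 1.3649×10^-4 H.

L ≈ 136 μH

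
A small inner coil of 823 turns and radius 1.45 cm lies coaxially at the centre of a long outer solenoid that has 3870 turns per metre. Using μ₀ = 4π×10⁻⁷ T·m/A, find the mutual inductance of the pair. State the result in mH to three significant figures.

M ≈ 2.64 mH

The outer solenoid produces a uniform field B₁ = μ₀n₁I₁ across the inner coil,
so the flux linkage is N₂Φ = N₂B₁A₂ = μ₀n₁N₂A₂·I₁, giving M = μ₀n₁N₂A₂.
A₂ = πr² = π(1.450×10^-2 m)² = 6.605×10^-4 m².
M = (4π×10⁻⁷)(3870)(823)(6.605×10^-4) = 2.644×10^-3 H.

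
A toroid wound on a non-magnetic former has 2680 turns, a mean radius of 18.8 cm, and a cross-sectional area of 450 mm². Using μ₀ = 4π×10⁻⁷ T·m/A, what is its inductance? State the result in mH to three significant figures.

For a thin toroid, L = μ₀N²A/(2πR).
L = (4π×10⁻⁷)(2680)²(4.500×10^-4) / (2π×0.188 m) = 3.438×10^-3 H.

L ≈ 3.44 mH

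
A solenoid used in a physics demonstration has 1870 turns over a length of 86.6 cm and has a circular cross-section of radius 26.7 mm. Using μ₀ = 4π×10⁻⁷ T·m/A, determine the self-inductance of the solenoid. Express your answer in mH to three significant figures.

A = πr² = π(2.670×10^-2 m)² = 2.240×10^-3 m².
For a long solenoid, L = μ₀N²A/ℓ.
L = (4π×10⁻⁷)(1870)²(2.240×10^-3)/(0.866 m) = 1.136×10^-2 H.

L ≈ 11.4 mH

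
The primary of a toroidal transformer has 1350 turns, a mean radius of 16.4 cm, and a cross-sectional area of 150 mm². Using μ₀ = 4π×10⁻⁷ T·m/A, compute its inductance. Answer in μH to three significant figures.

L ≈ 333 μH

For a thin toroid, L = μ₀N²A/(2πR).
L = (4π×10⁻⁷)(1350)²(1.500×10^-4) / (2π×0.164 m) = 3.334×10^-4 H.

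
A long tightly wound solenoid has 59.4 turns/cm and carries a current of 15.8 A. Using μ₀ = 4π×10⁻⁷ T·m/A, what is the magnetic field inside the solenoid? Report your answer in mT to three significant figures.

Inside a long solenoid, B = μ₀nI.
B = (4π×10⁻⁷)(5.940×10^3 m⁻¹)(15.8 A) = 0.1179 T.

B ≈ 118 mT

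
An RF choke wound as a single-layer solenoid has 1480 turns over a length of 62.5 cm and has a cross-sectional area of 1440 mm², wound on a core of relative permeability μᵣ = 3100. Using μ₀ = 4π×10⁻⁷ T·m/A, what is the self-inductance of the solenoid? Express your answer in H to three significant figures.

L ≈ 19.7 H

A = 1440 mm² = 1.440×10^-3 m².
For a long solenoid, L = μ₀μᵣN²A/ℓ.
L = (4π×10⁻⁷)(3100)(1480)²(1.440×10^-3)/(0.625 m) = 19.66 H.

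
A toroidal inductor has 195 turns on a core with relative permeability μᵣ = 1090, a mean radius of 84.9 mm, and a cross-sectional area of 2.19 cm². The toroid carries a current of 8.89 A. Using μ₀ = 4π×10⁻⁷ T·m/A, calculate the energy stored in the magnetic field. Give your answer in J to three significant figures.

L = μ₀μᵣN²A/(2πR) = (4π×10⁻⁷)(1090)(195)²(2.190×10^-4)/(2π×8.490×10^-2) = 2.138×10^-2 H.
U = ½LI² = ½(2.138×10^-2)(8.89)² = 0.845 J.

U ≈ 0.845 J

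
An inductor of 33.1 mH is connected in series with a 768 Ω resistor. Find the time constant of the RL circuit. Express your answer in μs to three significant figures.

τ ≈ 43.1 μs

τ = L/R = (3.310×10^-2 H)/(768 Ω) = 4.310×10^-5 s.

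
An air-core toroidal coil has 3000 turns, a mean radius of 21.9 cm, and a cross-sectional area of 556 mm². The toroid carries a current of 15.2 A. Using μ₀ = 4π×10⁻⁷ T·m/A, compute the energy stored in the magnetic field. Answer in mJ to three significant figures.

U ≈ 528 mJ

L = μ₀N²A/(2πR) = (4π×10⁻⁷)(3000)²(5.560×10^-4)/(2π×0.219) = 4.570×10^-3 H.
U = ½LI² = ½(4.570×10^-3)(15.2)² = 0.5279 J.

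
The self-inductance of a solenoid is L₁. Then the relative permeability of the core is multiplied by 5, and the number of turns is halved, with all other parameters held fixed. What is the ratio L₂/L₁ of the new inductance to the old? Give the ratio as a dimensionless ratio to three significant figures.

For a solenoid, L ∝ μᵣN²A/ℓ.
L₂/L₁ = (5) × (0.5)^2 = 1.25.

L₂/L₁ = 1.25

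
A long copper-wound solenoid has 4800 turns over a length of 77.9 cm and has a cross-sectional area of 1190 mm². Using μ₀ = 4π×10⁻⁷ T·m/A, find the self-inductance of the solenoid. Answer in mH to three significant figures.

L ≈ 44.2 mH

A = 1190 mm² = 1.190×10^-3 m².
For a long solenoid, L = μ₀N²A/ℓ.
L = (4π×10⁻⁷)(4800)²(1.190×10^-3)/(0.779 m) = 4.423×10^-2 H.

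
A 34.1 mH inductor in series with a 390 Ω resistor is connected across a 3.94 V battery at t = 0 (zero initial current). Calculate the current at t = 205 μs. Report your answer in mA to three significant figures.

τ = L/R = 3.410×10^-2/390 = 8.744×10^-5 s; final current I_∞ = ε/R = 3.94/390 = 1.010×10^-2 A.
I(t) = I_∞(1 − e^(−t/τ)) with t/τ = 2.345.
I = (1.010×10^-2)(1 − e^(−2.345)) = 9.134×10^-3 A.

I ≈ 9.13 mA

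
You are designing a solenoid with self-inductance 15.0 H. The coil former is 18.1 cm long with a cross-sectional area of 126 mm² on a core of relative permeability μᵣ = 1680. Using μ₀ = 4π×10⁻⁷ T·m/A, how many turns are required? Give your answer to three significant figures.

A = 126 mm² = 1.260×10^-4 m².
From L = μ₀μᵣN²A/ℓ, N = √(Lℓ / (μ₀μᵣA)).
N = √[(15)(0.181) / ((4π×10⁻⁷)(1680)×1.260×10^-4)] = √(1.021×10^7) ≈ 3194.8.

N ≈ 3190 turns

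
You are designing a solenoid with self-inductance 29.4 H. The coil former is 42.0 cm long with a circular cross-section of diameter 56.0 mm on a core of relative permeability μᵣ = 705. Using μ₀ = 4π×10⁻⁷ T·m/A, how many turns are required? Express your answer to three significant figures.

N ≈ 2380 turns

A = π(d/2)² = π(2.800×10^-2 m)² = 2.463×10^-3 m².
From L = μ₀μᵣN²A/ℓ, N = √(Lℓ / (μ₀μᵣA)).
N = √[(29.4)(0.42) / ((4π×10⁻⁷)(705)×2.463×10^-3)] = √(5.659×10^6) ≈ 2378.8.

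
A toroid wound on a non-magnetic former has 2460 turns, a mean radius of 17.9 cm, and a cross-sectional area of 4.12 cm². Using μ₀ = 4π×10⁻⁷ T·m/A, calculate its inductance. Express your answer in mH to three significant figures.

L ≈ 2.79 mH

For a thin toroid, L = μ₀N²A/(2πR).
L = (4π×10⁻⁷)(2460)²(4.120×10^-4) / (2π×0.179 m) = 2.786×10^-3 H.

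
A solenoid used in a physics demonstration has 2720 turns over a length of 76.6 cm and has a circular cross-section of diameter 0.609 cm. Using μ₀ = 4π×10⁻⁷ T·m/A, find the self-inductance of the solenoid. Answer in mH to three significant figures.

A = π(d/2)² = π(3.045×10^-3 m)² = 2.913×10^-5 m².
For a long solenoid, L = μ₀N²A/ℓ.
L = (4π×10⁻⁷)(2720)²(2.913×10^-5)/(0.766 m) = 3.535×10^-4 H.

L ≈ 0.354 mH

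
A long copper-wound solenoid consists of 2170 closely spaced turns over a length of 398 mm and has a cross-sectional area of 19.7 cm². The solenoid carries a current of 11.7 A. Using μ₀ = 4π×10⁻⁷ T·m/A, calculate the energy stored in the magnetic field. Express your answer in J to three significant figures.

U ≈ 2.00 J

A = 19.7 cm² = 1.970×10^-3 m².
L = μ₀N²A/ℓ = (4π×10⁻⁷)(2170)²(1.970×10^-3)/(0.398) = 2.929×10^-2 H.
U = ½LI² = ½(2.929×10^-2)(11.7)² = 2.0047 J.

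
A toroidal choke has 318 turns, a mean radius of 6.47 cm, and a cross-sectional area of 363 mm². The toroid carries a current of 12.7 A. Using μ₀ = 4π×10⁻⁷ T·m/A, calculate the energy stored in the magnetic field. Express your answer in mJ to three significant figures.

L = μ₀N²A/(2πR) = (4π×10⁻⁷)(318)²(3.630×10^-4)/(2π×6.470×10^-2) = 1.1347×10^-4 H.
U = ½LI² = ½(1.1347×10^-4)(12.7)² = 9.151×10^-3 J.

U ≈ 9.15 mJ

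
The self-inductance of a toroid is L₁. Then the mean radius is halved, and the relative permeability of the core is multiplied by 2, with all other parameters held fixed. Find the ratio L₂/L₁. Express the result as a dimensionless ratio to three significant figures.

For a toroid, L ∝ μᵣN²A/R.
L₂/L₁ = (0.5)^-1 × (2) = 4.00.

L₂/L₁ = 4.00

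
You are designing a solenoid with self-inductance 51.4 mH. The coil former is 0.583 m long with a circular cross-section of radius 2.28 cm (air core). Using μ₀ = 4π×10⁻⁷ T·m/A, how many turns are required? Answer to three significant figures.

N ≈ 3820 turns

A = πr² = π(2.280×10^-2 m)² = 1.633×10^-3 m².
From L = μ₀N²A/ℓ, N = √(Lℓ / (μ₀A)).
N = √[(5.140×10^-2)(0.583) / ((4π×10⁻⁷)×1.633×10^-3)] = √(1.460×10^7) ≈ 3821.2.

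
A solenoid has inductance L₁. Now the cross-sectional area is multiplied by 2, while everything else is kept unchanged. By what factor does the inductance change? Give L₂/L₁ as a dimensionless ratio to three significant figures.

L₂/L₁ = 2.00

For a solenoid, L ∝ μᵣN²A/ℓ.
L₂/L₁ = (2) = 2.00.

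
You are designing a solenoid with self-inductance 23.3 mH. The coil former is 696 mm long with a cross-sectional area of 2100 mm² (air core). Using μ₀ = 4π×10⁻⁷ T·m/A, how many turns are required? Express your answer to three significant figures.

N ≈ 2480 turns

A = 2100 mm² = 2.100×10^-3 m².
From L = μ₀N²A/ℓ, N = √(Lℓ / (μ₀A)).
N = √[(2.330×10^-2)(0.696) / ((4π×10⁻⁷)×2.100×10^-3)] = √(6.145×10^6) ≈ 2479.0.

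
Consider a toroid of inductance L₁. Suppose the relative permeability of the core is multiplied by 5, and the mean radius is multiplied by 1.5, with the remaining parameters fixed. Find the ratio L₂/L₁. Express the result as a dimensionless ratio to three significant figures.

L₂/L₁ = 3.33

For a toroid, L ∝ μᵣN²A/R.
L₂/L₁ = (5) × (1.5)^-1 = 3.33.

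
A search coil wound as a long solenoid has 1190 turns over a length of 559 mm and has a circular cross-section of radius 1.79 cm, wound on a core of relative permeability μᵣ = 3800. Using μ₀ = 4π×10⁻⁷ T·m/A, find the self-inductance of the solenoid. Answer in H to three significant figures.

L ≈ 12.2 H

A = πr² = π(1.790×10^-2 m)² = 1.007×10^-3 m².
For a long solenoid, L = μ₀μᵣN²A/ℓ.
L = (4π×10⁻⁷)(3800)(1190)²(1.007×10^-3)/(0.559 m) = 12.18 H.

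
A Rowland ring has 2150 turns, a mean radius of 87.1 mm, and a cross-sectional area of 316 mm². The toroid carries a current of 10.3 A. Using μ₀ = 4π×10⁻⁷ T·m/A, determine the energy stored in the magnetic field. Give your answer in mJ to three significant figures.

U ≈ 178 mJ

L = μ₀N²A/(2πR) = (4π×10⁻⁷)(2150)²(3.160×10^-4)/(2π×8.710×10^-2) = 3.354×10^-3 H.
U = ½LI² = ½(3.354×10^-3)(10.3)² = 0.1779 J.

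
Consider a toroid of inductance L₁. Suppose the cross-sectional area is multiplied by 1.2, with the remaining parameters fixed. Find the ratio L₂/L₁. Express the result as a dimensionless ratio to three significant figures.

L₂/L₁ = 1.20

For a toroid, L ∝ μᵣN²A/R.
L₂/L₁ = (1.2) = 1.20.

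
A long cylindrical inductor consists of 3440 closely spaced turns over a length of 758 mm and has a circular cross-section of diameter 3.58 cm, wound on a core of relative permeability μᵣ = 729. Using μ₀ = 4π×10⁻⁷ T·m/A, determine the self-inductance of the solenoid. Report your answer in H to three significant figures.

L ≈ 14.4 H

A = π(d/2)² = π(1.790×10^-2 m)² = 1.007×10^-3 m².
For a long solenoid, L = μ₀μᵣN²A/ℓ.
L = (4π×10⁻⁷)(729)(3440)²(1.007×10^-3)/(0.758 m) = 14.4 H.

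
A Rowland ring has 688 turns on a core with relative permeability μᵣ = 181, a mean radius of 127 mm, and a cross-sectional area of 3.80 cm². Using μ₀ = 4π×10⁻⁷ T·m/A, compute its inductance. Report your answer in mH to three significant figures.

L ≈ 51.3 mH

For a thin toroid, L = μ₀μᵣN²A/(2πR).
L = (4π×10⁻⁷)(181)(688)²(3.800×10^-4) / (2π×0.127 m) = 5.127×10^-2 H.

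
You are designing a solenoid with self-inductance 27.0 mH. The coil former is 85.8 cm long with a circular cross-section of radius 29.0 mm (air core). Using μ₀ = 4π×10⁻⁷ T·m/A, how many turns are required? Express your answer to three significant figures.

N ≈ 2640 turns

A = πr² = π(2.900×10^-2 m)² = 2.642×10^-3 m².
From L = μ₀N²A/ℓ, N = √(Lℓ / (μ₀A)).
N = √[(2.700×10^-2)(0.858) / ((4π×10⁻⁷)×2.642×10^-3)] = √(6.977×10^6) ≈ 2641.5.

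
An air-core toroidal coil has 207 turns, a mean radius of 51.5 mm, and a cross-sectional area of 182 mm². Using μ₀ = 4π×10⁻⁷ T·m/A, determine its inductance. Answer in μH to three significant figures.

L ≈ 30.3 μH

For a thin toroid, L = μ₀N²A/(2πR).
L = (4π×10⁻⁷)(207)²(1.820×10^-4) / (2π×5.150×10^-2 m) = 3.029×10^-5 H.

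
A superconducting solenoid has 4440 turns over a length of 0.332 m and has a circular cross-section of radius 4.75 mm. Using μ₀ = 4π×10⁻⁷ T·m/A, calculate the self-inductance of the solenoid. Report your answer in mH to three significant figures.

A = πr² = π(4.750×10^-3 m)² = 7.088×10^-5 m².
For a long solenoid, L = μ₀N²A/ℓ.
L = (4π×10⁻⁷)(4440)²(7.088×10^-5)/(0.332 m) = 5.289×10^-3 H.

L ≈ 5.29 mH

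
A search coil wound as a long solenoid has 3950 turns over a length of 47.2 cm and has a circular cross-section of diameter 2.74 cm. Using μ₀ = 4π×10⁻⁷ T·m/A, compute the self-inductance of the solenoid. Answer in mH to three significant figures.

A = π(d/2)² = π(1.370×10^-2 m)² = 5.896×10^-4 m².
For a long solenoid, L = μ₀N²A/ℓ.
L = (4π×10⁻⁷)(3950)²(5.896×10^-4)/(0.472 m) = 2.449×10^-2 H.

L ≈ 24.5 mH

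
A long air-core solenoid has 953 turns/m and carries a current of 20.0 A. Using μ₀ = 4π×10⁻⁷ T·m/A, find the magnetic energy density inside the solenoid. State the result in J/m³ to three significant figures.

B = μ₀nI = (4π×10⁻⁷)(953)(20.0) = 2.395×10^-2 T.
u = B²/(2μ₀) = (2.395×10^-2)²/(2×4π×10⁻⁷) = 228.3 J/m³.

u ≈ 228 J/m³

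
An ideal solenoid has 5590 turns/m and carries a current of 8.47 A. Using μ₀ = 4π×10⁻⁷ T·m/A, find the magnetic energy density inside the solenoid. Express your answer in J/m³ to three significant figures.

u ≈ 1410 J/m³

B = μ₀nI = (4π×10⁻⁷)(5.590×10^3)(8.47) = 5.950×10^-2 T.
u = B²/(2μ₀) = (5.950×10^-2)²/(2×4π×10⁻⁷) = 1.409×10^3 J/m³.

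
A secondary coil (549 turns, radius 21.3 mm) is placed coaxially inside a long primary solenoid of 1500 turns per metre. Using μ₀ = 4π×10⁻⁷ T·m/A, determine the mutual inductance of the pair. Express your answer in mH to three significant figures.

M ≈ 1.47 mH

The outer solenoid produces a uniform field B₁ = μ₀n₁I₁ across the inner coil,
so the flux linkage is N₂Φ = N₂B₁A₂ = μ₀n₁N₂A₂·I₁, giving M = μ₀n₁N₂A₂.
A₂ = πr² = π(2.130×10^-2 m)² = 1.425×10^-3 m².
M = (4π×10⁻⁷)(1500)(549)(1.425×10^-3) = 1.47497×10^-3 H.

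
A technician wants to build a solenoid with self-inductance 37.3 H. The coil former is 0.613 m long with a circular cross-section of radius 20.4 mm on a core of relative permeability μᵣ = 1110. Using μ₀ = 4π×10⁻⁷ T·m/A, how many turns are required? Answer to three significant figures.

N ≈ 3540 turns

A = πr² = π(2.040×10^-2 m)² = 1.307×10^-3 m².
From L = μ₀μᵣN²A/ℓ, N = √(Lℓ / (μ₀μᵣA)).
N = √[(37.3)(0.613) / ((4π×10⁻⁷)(1110)×1.307×10^-3)] = √(1.254×10^7) ≈ 3540.9.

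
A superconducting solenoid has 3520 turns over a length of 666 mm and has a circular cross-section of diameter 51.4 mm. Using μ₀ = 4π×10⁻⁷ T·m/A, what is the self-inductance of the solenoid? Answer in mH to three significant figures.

A = π(d/2)² = π(2.570×10^-2 m)² = 2.07499×10^-3 m².
For a long solenoid, L = μ₀N²A/ℓ.
L = (4π×10⁻⁷)(3520)²(2.07499×10^-3)/(0.666 m) = 4.851×10^-2 H.

L ≈ 48.5 mH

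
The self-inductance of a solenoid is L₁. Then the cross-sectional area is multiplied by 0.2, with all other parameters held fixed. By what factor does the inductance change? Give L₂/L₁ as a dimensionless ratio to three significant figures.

L₂/L₁ = 0.200

For a solenoid, L ∝ μᵣN²A/ℓ.
L₂/L₁ = (0.2) = 0.200.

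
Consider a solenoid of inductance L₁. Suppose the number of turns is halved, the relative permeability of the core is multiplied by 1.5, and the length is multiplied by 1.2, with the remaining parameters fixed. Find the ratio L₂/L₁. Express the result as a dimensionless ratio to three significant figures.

For a solenoid, L ∝ μᵣN²A/ℓ.
L₂/L₁ = (0.5)^2 × (1.5) × (1.2)^-1 = 0.313.

L₂/L₁ = 0.313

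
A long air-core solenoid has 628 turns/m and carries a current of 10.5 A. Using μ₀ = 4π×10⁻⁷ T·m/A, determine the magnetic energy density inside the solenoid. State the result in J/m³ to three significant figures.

u ≈ 27.3 J/m³

B = μ₀nI = (4π×10⁻⁷)(628)(10.5) = 8.286×10^-3 T.
u = B²/(2μ₀) = (8.286×10^-3)²/(2×4π×10⁻⁷) = 27.32 J/m³.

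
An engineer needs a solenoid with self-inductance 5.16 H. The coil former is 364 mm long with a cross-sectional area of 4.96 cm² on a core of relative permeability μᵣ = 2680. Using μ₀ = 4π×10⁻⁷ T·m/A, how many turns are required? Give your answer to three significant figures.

N ≈ 1060 turns

A = 4.96 cm² = 4.960×10^-4 m².
From L = μ₀μᵣN²A/ℓ, N = √(Lℓ / (μ₀μᵣA)).
N = √[(5.16)(0.364) / ((4π×10⁻⁷)(2680)×4.960×10^-4)] = √(1.124×10^6) ≈ 1060.4.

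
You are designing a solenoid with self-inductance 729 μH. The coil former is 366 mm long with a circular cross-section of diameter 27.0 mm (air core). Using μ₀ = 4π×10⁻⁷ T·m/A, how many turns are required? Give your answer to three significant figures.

A = π(d/2)² = π(1.350×10^-2 m)² = 5.726×10^-4 m².
From L = μ₀N²A/ℓ, N = √(Lℓ / (μ₀A)).
N = √[(7.290×10^-4)(0.366) / ((4π×10⁻⁷)×5.726×10^-4)] = √(3.708×10^5) ≈ 609.0.

N ≈ 609 turns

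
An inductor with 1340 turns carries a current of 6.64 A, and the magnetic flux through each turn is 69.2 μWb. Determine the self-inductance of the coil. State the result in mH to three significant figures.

L ≈ 14.0 mH

Self-inductance is defined by L = NΦ_B/I (flux linkage over current).
L = (1340)(6.920×10^-5 Wb)/(6.64 A) = 1.397×10^-2 H.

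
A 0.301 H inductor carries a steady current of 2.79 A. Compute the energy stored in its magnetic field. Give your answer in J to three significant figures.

U ≈ 1.17 J

Stored magnetic energy: U = ½LI².
U = ½(0.301 H)(2.79 A)² = 1.172 J.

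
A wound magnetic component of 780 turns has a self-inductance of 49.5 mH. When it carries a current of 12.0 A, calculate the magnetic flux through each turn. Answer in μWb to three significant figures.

From L = NΦ_B/I, the flux per turn is Φ_B = LI/N.
Φ_B = (4.950×10^-2 H)(12.0 A)/780 = 7.615×10^-4 Wb.

Φ_B ≈ 762 μWb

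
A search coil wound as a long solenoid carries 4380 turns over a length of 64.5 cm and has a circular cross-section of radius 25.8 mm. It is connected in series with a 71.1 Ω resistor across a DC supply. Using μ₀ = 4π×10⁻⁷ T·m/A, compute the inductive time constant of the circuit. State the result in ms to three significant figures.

A = πr² = π(2.580×10^-2 m)² = 2.091×10^-3 m².
L = μ₀N²A/ℓ = (4π×10⁻⁷)(4380)²(2.091×10^-3)/(0.645) = 7.816×10^-2 H.
τ = L/R = (7.816×10^-2)/(71.1) = 1.099×10^-3 s.

τ ≈ 1.10 ms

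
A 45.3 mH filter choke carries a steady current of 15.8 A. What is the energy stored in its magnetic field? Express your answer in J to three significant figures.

U ≈ 5.65 J

Stored magnetic energy: U = ½LI².
U = ½(4.530×10^-2 H)(15.8 A)² = 5.654 J.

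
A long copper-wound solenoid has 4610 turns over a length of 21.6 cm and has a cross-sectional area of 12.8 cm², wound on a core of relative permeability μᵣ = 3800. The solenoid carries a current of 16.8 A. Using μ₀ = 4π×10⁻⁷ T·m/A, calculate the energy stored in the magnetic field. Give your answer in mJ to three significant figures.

U ≈ 84900000 mJ

A = 12.8 cm² = 1.280×10^-3 m².
L = μ₀μᵣN²A/ℓ = (4π×10⁻⁷)(3800)(4610)²(1.280×10^-3)/(0.216) = 601.4 H.
U = ½LI² = ½(601.4)(16.8)² = 8.487×10^4 J.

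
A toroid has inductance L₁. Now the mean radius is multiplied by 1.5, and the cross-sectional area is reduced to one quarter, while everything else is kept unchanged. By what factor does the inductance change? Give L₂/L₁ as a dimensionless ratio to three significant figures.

L₂/L₁ = 0.167

For a toroid, L ∝ μᵣN²A/R.
L₂/L₁ = (1.5)^-1 × (0.25) = 0.167.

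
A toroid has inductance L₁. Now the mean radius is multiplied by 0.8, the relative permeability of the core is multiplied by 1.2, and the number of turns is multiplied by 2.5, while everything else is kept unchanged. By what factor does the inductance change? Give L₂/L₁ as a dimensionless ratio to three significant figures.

For a toroid, L ∝ μᵣN²A/R.
L₂/L₁ = (0.8)^-1 × (1.2) × (2.5)^2 = 9.38.

L₂/L₁ = 9.38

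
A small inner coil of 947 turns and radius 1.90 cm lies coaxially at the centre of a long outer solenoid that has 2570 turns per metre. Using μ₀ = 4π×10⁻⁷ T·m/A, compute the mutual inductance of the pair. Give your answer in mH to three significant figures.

M ≈ 3.47 mH

The outer solenoid produces a uniform field B₁ = μ₀n₁I₁ across the inner coil,
so the flux linkage is N₂Φ = N₂B₁A₂ = μ₀n₁N₂A₂·I₁, giving M = μ₀n₁N₂A₂.
A₂ = πr² = π(1.900×10^-2 m)² = 1.134×10^-3 m².
M = (4π×10⁻⁷)(2570)(947)(1.134×10^-3) = 3.469×10^-3 H.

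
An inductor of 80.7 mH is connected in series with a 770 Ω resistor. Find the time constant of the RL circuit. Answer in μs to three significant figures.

τ ≈ 105 μs

τ = L/R = (8.070×10^-2 H)/(770 Ω) = 1.048×10^-4 s.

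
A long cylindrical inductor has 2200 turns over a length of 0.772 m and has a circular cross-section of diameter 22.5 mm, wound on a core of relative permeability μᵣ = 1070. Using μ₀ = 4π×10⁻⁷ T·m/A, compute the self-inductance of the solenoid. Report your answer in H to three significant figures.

L ≈ 3.35 H

A = π(d/2)² = π(1.125×10^-2 m)² = 3.976×10^-4 m².
For a long solenoid, L = μ₀μᵣN²A/ℓ.
L = (4π×10⁻⁷)(1070)(2200)²(3.976×10^-4)/(0.772 m) = 3.352 H.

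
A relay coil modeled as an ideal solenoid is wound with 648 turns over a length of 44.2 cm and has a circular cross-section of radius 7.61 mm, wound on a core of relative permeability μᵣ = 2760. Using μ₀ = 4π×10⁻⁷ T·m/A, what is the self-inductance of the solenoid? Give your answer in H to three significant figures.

A = πr² = π(7.610×10^-3 m)² = 1.819×10^-4 m².
For a long solenoid, L = μ₀μᵣN²A/ℓ.
L = (4π×10⁻⁷)(2760)(648)²(1.819×10^-4)/(0.442 m) = 0.59947 H.

L ≈ 0.599 H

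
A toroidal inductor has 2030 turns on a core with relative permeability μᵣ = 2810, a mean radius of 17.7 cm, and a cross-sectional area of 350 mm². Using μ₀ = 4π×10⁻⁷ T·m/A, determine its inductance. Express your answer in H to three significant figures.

For a thin toroid, L = μ₀μᵣN²A/(2πR).
L = (4π×10⁻⁷)(2810)(2030)²(3.500×10^-4) / (2π×0.177 m) = 4.58 H.

L ≈ 4.58 H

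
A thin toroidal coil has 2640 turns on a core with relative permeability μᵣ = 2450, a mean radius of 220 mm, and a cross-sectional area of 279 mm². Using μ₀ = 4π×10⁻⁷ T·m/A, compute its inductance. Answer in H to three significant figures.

For a thin toroid, L = μ₀μᵣN²A/(2πR).
L = (4π×10⁻⁷)(2450)(2640)²(2.790×10^-4) / (2π×0.22 m) = 4.331 H.

L ≈ 4.33 H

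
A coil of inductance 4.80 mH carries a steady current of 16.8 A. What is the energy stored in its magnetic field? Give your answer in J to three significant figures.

Stored magnetic energy: U = ½LI².
U = ½(4.800×10^-3 H)(16.8 A)² = 0.6774 J.

U ≈ 0.677 J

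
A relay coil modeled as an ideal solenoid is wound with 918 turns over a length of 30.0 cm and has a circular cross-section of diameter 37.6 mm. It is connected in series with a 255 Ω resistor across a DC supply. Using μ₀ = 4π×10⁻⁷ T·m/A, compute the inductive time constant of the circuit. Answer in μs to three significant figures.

A = π(d/2)² = π(1.880×10^-2 m)² = 1.110×10^-3 m².
L = μ₀N²A/ℓ = (4π×10⁻⁷)(918)²(1.110×10^-3)/(0.3) = 3.920×10^-3 H.
τ = L/R = (3.920×10^-3)/(255) = 1.537×10^-5 s.

τ ≈ 15.4 μs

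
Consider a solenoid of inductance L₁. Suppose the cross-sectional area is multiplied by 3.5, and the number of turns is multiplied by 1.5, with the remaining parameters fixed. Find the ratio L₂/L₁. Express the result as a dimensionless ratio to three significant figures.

L₂/L₁ = 7.88

For a solenoid, L ∝ μᵣN²A/ℓ.
L₂/L₁ = (3.5) × (1.5)^2 = 7.88.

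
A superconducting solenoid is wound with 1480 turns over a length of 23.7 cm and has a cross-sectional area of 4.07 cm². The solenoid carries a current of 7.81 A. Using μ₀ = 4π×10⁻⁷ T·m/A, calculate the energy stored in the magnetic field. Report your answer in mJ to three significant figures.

U ≈ 144 mJ

A = 4.07 cm² = 4.070×10^-4 m².
L = μ₀N²A/ℓ = (4π×10⁻⁷)(1480)²(4.070×10^-4)/(0.237) = 4.727×10^-3 H.
U = ½LI² = ½(4.727×10^-3)(7.81)² = 0.1442 J.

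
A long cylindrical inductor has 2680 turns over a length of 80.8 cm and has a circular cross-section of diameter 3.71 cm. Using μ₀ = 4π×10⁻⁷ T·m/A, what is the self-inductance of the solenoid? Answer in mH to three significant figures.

A = π(d/2)² = π(1.855×10^-2 m)² = 1.081×10^-3 m².
For a long solenoid, L = μ₀N²A/ℓ.
L = (4π×10⁻⁷)(2680)²(1.081×10^-3)/(0.808 m) = 1.208×10^-2 H.

L ≈ 12.1 mH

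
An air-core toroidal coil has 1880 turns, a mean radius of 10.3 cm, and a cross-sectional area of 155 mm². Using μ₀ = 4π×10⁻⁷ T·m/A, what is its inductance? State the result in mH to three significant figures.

L ≈ 1.06 mH

For a thin toroid, L = μ₀N²A/(2πR).
L = (4π×10⁻⁷)(1880)²(1.550×10^-4) / (2π×0.103 m) = 1.064×10^-3 H.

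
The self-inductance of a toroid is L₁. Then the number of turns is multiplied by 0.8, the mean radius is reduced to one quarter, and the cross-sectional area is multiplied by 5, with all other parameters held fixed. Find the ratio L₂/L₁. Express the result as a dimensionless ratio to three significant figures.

L₂/L₁ = 12.8

For a toroid, L ∝ μᵣN²A/R.
L₂/L₁ = (0.8)^2 × (0.25)^-1 × (5) = 12.8.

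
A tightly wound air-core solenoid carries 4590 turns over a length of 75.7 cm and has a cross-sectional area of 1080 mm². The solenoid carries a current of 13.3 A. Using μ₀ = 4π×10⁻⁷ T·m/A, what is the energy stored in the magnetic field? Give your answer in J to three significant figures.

A = 1080 mm² = 1.080×10^-3 m².
L = μ₀N²A/ℓ = (4π×10⁻⁷)(4590)²(1.080×10^-3)/(0.757) = 3.777×10^-2 H.
U = ½LI² = ½(3.777×10^-2)(13.3)² = 3.341 J.

U ≈ 3.34 J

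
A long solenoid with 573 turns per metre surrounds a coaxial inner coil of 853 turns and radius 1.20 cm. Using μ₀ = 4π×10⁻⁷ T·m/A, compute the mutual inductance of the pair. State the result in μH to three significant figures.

M ≈ 278 μH

The outer solenoid produces a uniform field B₁ = μ₀n₁I₁ across the inner coil,
so the flux linkage is N₂Φ = N₂B₁A₂ = μ₀n₁N₂A₂·I₁, giving M = μ₀n₁N₂A₂.
A₂ = πr² = π(1.200×10^-2 m)² = 4.524×10^-4 m².
M = (4π×10⁻⁷)(573)(853)(4.524×10^-4) = 2.779×10^-4 H.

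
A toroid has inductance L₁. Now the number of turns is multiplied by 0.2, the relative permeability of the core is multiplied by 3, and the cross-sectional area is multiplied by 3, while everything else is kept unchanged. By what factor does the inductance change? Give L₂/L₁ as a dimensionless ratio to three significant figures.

L₂/L₁ = 0.360

For a toroid, L ∝ μᵣN²A/R.
L₂/L₁ = (0.2)^2 × (3) × (3) = 0.360.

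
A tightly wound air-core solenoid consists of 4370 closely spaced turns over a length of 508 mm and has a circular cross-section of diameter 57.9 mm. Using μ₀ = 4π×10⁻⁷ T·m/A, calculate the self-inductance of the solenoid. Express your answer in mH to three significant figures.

A = π(d/2)² = π(2.895×10^-2 m)² = 2.633×10^-3 m².
For a long solenoid, L = μ₀N²A/ℓ.
L = (4π×10⁻⁷)(4370)²(2.633×10^-3)/(0.508 m) = 0.1244 H.

L ≈ 124 mH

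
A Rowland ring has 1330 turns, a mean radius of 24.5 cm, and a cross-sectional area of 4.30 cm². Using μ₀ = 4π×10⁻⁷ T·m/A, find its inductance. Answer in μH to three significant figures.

L ≈ 621 μH

For a thin toroid, L = μ₀N²A/(2πR).
L = (4π×10⁻⁷)(1330)²(4.300×10^-4) / (2π×0.245 m) = 6.209×10^-4 H.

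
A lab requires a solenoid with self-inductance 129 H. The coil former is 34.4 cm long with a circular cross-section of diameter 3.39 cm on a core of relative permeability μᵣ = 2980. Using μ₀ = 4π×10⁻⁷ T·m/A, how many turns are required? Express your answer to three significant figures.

N ≈ 3620 turns

A = π(d/2)² = π(1.695×10^-2 m)² = 9.026×10^-4 m².
From L = μ₀μᵣN²A/ℓ, N = √(Lℓ / (μ₀μᵣA)).
N = √[(129)(0.344) / ((4π×10⁻⁷)(2980)×9.026×10^-4)] = √(1.313×10^7) ≈ 3623.4.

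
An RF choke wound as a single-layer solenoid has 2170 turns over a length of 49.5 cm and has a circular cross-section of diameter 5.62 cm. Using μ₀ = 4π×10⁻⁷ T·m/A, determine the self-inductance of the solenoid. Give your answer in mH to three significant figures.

A = π(d/2)² = π(2.810×10^-2 m)² = 2.481×10^-3 m².
For a long solenoid, L = μ₀N²A/ℓ.
L = (4π×10⁻⁷)(2170)²(2.481×10^-3)/(0.495 m) = 2.965×10^-2 H.

L ≈ 29.7 mH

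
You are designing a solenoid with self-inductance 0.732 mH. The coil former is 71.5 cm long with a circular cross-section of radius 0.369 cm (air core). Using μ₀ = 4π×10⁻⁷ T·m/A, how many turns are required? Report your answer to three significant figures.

N ≈ 3120 turns

A = πr² = π(3.690×10^-3 m)² = 4.278×10^-5 m².
From L = μ₀N²A/ℓ, N = √(Lℓ / (μ₀A)).
N = √[(7.320×10^-4)(0.715) / ((4π×10⁻⁷)×4.278×10^-5)] = √(9.737×10^6) ≈ 3120.3.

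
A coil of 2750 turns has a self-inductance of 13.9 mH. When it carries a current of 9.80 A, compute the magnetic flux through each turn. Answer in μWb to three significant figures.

Φ_B ≈ 49.5 μWb

From L = NΦ_B/I, the flux per turn is Φ_B = LI/N.
Φ_B = (1.390×10^-2 H)(9.80 A)/2750 = 4.953×10^-5 Wb.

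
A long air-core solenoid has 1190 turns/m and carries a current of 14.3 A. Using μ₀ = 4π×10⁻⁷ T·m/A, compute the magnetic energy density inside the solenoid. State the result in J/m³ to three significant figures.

u ≈ 182 J/m³

B = μ₀nI = (4π×10⁻⁷)(1.190×10^3)(14.3) = 2.138×10^-2 T.
u = B²/(2μ₀) = (2.138×10^-2)²/(2×4π×10⁻⁷) = 181.9 J/m³.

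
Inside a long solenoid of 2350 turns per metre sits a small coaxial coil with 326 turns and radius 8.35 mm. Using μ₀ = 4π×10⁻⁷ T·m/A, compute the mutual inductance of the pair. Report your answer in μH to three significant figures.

M ≈ 211 μH

The outer solenoid produces a uniform field B₁ = μ₀n₁I₁ across the inner coil,
so the flux linkage is N₂Φ = N₂B₁A₂ = μ₀n₁N₂A₂·I₁, giving M = μ₀n₁N₂A₂.
A₂ = πr² = π(8.350×10^-3 m)² = 2.190×10^-4 m².
M = (4π×10⁻⁷)(2350)(326)(2.190×10^-4) = 2.109×10^-4 H.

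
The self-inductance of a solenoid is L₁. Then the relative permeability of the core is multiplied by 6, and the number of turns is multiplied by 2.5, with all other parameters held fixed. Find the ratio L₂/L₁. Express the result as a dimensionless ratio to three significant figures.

For a solenoid, L ∝ μᵣN²A/ℓ.
L₂/L₁ = (6) × (2.5)^2 = 37.5.

L₂/L₁ = 37.5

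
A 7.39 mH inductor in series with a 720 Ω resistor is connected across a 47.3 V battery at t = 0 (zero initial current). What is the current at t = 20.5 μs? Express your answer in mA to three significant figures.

I ≈ 56.8 mA

τ = L/R = 7.390×10^-3/720 = 1.026×10^-5 s; final current I_∞ = ε/R = 47.3/720 = 6.569×10^-2 A.
I(t) = I_∞(1 − e^(−t/τ)) with t/τ = 1.997.
I = (6.569×10^-2)(1 − e^(−1.997)) = 5.678×10^-2 A.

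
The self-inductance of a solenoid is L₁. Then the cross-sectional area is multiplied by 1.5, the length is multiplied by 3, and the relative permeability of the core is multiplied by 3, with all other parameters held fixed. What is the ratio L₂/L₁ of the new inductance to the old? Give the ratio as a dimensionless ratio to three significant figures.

For a solenoid, L ∝ μᵣN²A/ℓ.
L₂/L₁ = (1.5) × (3)^-1 × (3) = 1.50.

L₂/L₁ = 1.50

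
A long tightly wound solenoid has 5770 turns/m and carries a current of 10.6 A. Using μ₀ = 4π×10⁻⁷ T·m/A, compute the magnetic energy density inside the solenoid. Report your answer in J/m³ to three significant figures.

u ≈ 2350 J/m³

B = μ₀nI = (4π×10⁻⁷)(5.770×10^3)(10.6) = 7.686×10^-2 T.
u = B²/(2μ₀) = (7.686×10^-2)²/(2×4π×10⁻⁷) = 2.350×10^3 J/m³.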